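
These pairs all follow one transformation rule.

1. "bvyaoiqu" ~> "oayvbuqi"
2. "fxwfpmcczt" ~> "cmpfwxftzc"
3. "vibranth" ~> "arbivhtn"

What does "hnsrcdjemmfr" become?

mejdcrsnhrfm

What's happening: reverse the string, then move the first 3 characters to the end (rotate left by 3).
On "hnsrcdjemmfr" that produces "mejdcrsnhrfm".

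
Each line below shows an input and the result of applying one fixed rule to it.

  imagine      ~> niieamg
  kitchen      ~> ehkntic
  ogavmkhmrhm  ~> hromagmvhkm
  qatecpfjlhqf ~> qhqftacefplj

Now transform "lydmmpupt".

Looking at the pairs, the operation is to move the last 3 characters to the front (rotate right by 3), then swap each adjacent pair of characters (1↔2, 3↔4, ...).
Starting from "lydmmpupt": after the first operation, "uptlydmmp"; after the second, "pultdymmp".

pultdymmp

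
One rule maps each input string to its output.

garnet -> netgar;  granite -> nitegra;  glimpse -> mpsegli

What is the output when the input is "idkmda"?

What's happening: move the first 3 characters to the end (rotate left by 3).
On "idkmda" that produces "mdaidk".

mdaidk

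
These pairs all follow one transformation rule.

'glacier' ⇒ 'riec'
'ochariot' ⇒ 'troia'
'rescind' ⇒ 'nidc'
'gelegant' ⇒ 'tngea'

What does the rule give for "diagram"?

The rule is to delete the first 3 characters, then sort the characters into reverse alphabetical order.
On "diagram": the first step gives "gram", and the second then gives "rmga".
(Check on "gelegant": → "egant" → "tngea" ✓)

rmga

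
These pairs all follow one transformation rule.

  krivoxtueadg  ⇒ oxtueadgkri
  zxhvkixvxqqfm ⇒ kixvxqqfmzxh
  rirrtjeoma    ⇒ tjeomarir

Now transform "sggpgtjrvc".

gtjrvcsgg

In each case the input is transformed by: move the first 3 characters to the end (rotate left by 3), then delete the first character.
Starting from "sggpgtjrvc": after the first operation, "pgtjrvcsgg"; after the second, "gtjrvcsgg".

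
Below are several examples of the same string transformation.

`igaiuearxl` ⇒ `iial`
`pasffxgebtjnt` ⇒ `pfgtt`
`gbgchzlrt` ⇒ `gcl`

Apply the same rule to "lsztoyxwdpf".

In each case the input is transformed by: keep one character in every 3, starting at position 1 (positions 1st, 4th, 7th, ...).
So "lsztoyxwdpf" becomes "ltxp".

ltxp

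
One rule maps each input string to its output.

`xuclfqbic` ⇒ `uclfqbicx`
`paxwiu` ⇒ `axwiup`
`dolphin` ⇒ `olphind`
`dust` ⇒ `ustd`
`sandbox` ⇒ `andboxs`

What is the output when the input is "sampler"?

The rule is to move the first character to the end.
Applying that to "sampler" gives "amplers".

amplers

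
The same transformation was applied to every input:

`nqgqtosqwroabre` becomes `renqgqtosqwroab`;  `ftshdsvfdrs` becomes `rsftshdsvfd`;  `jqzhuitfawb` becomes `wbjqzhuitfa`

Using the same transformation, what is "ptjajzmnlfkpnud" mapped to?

Rule — move the last 2 characters to the front (rotate right by 2).
"ptjajzmnlfkpnud" → "udptjajzmnlfkpn".

udptjajzmnlfkpn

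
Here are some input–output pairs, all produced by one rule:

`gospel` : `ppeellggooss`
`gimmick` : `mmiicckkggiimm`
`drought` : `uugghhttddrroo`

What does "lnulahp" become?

llaahhppllnnuu

What's happening: move the first 3 characters to the end (rotate left by 3), then double every character.
For "lnulahp", step one produces "lahplnu"; step two turns that into "llaahhppllnnuu".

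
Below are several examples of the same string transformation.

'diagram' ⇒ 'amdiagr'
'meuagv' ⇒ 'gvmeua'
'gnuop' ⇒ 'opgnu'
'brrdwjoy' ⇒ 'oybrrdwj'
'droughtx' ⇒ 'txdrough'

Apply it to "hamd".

Each output is the input with this applied: move the last 2 characters to the front (rotate right by 2).
"hamd" → "mdha".

mdha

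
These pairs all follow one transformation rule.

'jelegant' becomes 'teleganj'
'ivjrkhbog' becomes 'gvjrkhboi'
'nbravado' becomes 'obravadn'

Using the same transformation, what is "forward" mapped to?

dorwarf

Rule — swap the first and last characters.
For "forward" the result is "dorwarf".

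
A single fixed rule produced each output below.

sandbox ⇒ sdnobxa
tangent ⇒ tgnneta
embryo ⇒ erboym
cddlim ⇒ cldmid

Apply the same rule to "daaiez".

The rule is to swap each adjacent pair of characters (1↔2, 3↔4, ...), then move the first character to the end.
On "daaiez" that produces "diazea".
(Check on "embryo": → "merboy" → "erboym" ✓)

diazea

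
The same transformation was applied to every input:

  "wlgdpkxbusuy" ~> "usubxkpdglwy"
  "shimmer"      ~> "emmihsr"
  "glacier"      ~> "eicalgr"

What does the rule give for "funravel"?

The transformation: move the last character to the front, then reverse the string.
Applying both steps to "funravel": "lfunrave", then "evarnufl".

evarnufl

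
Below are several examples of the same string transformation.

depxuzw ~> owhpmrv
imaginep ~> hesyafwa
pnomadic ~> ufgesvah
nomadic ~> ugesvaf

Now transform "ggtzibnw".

oylratfy

Rule — shift every letter 8 places backward in the alphabet (wrapping around), then swap the first and last characters.
On "ggtzibnw": the first step gives "yylratfo", and the second then gives "oylratfy".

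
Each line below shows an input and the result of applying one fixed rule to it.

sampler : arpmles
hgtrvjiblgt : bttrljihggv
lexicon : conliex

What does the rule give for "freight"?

erihgft

In each case the input is transformed by: sort the characters into reverse alphabetical order, then swap the first and last characters.
Applying both steps to "freight": "trihgfe", then "erihgft".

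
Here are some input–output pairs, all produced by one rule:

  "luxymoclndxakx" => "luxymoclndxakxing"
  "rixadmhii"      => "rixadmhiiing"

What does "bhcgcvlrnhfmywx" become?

bhcgcvlrnhfmywxing

In each case the input is transformed by: append "ing".
Doing the same to "bhcgcvlrnhfmywx": "bhcgcvlrnhfmywxing".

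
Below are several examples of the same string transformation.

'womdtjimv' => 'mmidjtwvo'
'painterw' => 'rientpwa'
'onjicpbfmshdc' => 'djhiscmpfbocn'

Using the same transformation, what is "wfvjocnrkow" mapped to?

ovkjroncwwf

The rule is to take characters alternately from the front and the back (1st, last, 2nd, 2nd-last, ...), then move the first 3 characters to the end (rotate left by 3).
"wfvjocnrkow" → "wwfovkjronc" → "ovkjroncwwf".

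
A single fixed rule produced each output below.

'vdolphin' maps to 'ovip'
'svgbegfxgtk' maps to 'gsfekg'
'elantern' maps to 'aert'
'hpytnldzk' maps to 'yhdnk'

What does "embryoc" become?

becy

Looking at the pairs, the operation is to keep every other character starting from the first (positions 1st, 3rd, 5th, ...), then swap each adjacent pair of characters (1↔2, 3↔4, ...).
Working it through for "embryoc": intermediate "ebyc", final "becy".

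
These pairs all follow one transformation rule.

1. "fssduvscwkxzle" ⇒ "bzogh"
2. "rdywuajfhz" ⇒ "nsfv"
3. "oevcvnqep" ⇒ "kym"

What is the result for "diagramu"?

Looking at the pairs, the operation is to keep one character in every 3, starting at position 1 (positions 1st, 4th, 7th, ...), then shift every letter 4 places backward in the alphabet (wrapping around).
On "diagramu" that produces "zci".

zci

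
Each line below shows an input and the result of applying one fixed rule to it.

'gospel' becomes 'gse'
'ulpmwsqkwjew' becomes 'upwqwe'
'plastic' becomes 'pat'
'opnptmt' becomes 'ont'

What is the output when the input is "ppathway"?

paha

Rule — move the last character to the front, then keep every other character starting from the second (positions 2nd, 4th, 6th, ...).
"ppathway" → "yppathwa" → "paha".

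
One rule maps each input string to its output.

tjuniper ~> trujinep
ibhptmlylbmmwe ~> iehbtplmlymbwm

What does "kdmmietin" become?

knmdimtei

The pattern: move the last character to the front, then swap each adjacent pair of characters (1↔2, 3↔4, ...).
Working it through for "kdmmietin": intermediate "nkdmmieti", final "knmdimtei".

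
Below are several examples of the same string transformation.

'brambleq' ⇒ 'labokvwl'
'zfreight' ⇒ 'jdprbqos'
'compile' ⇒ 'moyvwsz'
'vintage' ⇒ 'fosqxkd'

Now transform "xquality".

hiadeskv

What's happening: take characters alternately from the front and the back (1st, last, 2nd, 2nd-last, ...), then shift every letter 10 places forward in the alphabet (wrapping around).
On "xquality": the first step gives "xyqtuial", and the second then gives "hiadeskv".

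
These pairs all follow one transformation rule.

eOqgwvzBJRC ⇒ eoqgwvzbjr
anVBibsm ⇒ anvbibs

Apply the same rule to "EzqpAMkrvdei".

The transformation: delete the last character, then convert every letter to lowercase.
For "EzqpAMkrvdei", step one produces "EzqpAMkrvde"; step two turns that into "ezqpamkrvde".

ezqpamkrvde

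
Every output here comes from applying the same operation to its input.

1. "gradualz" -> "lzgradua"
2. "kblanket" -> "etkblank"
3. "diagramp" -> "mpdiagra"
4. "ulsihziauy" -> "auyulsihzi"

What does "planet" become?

tplane

Each output is the input with this applied: move the first 2 characters to the end (rotate left by 2), then swap the front and back halves of the string.
On "planet": the first step gives "anetpl", and the second then gives "tplane".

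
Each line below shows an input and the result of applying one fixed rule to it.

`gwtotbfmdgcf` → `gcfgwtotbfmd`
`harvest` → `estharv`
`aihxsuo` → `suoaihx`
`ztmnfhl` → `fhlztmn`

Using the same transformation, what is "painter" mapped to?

terpain

The pattern: move the last 3 characters to the front (rotate right by 3).
Doing the same to "painter": "terpain".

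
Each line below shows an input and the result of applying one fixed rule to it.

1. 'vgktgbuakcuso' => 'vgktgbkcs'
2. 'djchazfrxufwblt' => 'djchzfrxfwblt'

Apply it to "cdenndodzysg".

cdnnddzysg

Looking at the pairs, the operation is to remove every vowel.
Doing the same to "cdenndodzysg": "cdnnddzysg".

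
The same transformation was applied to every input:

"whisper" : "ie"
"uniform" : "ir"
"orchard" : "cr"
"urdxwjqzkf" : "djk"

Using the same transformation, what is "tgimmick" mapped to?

Rule — keep one character in every 3, starting at position 3 (positions 3rd, 6th, 9th, ...).
On "tgimmick" that produces "ii".

ii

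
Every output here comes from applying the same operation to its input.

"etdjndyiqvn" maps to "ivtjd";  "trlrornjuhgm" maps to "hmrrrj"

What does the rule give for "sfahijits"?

In each case the input is transformed by: keep every other character starting from the second (positions 2nd, 4th, 6th, ...), then move the last 2 characters to the front (rotate right by 2).
Starting from "sfahijits": after the first operation, "fhjt"; after the second, "jtfh".
(Check on "trlrornjuhgm": → "rrrjhm" → "hmrrrj" ✓)

jtfh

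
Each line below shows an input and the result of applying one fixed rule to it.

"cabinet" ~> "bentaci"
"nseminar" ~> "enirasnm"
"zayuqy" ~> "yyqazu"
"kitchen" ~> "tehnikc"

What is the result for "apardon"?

Looking at the pairs, the operation is to swap each adjacent pair of characters (1↔2, 3↔4, ...), then move the first 3 characters to the end (rotate left by 3).
Applying both steps to "apardon": "paraodn", then "aodnpar".

aodnpar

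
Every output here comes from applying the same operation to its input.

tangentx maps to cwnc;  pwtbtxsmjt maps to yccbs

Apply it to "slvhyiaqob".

behjx

The transformation: keep every other character starting from the first (positions 1st, 3rd, 5th, ...), then shift every letter 9 places forward in the alphabet (wrapping around).
Starting from "slvhyiaqob": after the first operation, "svyao"; after the second, "behjx".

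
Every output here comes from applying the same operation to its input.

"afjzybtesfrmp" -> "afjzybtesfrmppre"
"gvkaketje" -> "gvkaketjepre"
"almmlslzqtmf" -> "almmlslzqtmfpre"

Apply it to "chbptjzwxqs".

What's happening: append "pre".
So "chbptjzwxqs" becomes "chbptjzwxqspre".

chbptjzwxqspre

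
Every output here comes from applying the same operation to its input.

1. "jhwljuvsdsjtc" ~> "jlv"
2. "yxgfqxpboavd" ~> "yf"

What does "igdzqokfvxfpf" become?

izk

The rule is to keep one character in every 3, starting at position 1 (positions 1st, 4th, 7th, ...), then delete the last 2 characters.
On "igdzqokfvxfpf": the first step gives "izkxf", and the second then gives "izk".
(Check on "yxgfqxpboavd": → "yfpa" → "yf" ✓)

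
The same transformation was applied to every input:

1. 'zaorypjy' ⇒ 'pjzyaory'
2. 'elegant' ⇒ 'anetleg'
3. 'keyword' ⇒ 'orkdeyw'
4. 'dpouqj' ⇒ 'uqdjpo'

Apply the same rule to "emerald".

aledmer

The transformation: swap the first and last characters, then move the last 3 characters to the front (rotate right by 3).
Starting from "emerald": after the first operation, "dmerale"; after the second, "aledmer".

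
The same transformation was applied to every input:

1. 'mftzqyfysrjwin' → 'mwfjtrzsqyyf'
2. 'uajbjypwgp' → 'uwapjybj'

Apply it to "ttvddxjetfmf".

tfttvedjdx

The transformation: delete the last 2 characters, then take characters alternately from the front and the back (1st, last, 2nd, 2nd-last, ...).
For "ttvddxjetfmf", step one produces "ttvddxjetf"; step two turns that into "tfttvedjdx".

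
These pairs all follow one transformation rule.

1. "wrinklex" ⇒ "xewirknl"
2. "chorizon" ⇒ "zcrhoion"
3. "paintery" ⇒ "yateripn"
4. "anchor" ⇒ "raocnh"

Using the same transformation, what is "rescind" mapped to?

The transformation: sort the characters into reverse alphabetical order, then take characters alternately from the front and the back (1st, last, 2nd, 2nd-last, ...).
"rescind" → "srniedc" → "scrdnei".

scrdnei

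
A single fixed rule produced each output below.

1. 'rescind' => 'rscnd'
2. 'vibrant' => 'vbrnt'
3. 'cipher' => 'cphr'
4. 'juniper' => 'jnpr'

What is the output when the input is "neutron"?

The transformation: remove every vowel.
For "neutron" the result is "ntrn".

ntrn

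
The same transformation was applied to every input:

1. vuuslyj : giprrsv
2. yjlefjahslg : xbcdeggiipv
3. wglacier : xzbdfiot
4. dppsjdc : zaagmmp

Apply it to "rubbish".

In each case the input is transformed by: sort the characters into alphabetical order, then shift every letter 3 places backward in the alphabet (wrapping around).
Applying that to "rubbish" gives "yyefopr".

yyefopr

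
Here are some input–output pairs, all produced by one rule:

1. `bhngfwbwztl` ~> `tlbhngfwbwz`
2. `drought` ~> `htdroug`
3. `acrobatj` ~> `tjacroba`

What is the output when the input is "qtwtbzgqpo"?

poqtwtbzgq

The rule is to move the last 2 characters to the front (rotate right by 2).
Applying that to "qtwtbzgqpo" gives "poqtwtbzgq".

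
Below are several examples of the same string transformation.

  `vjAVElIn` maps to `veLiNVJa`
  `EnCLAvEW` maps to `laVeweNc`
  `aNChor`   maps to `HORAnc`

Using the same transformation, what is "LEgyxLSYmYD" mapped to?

Rule — move the first 3 characters to the end (rotate left by 3), then flip the case of every letter.
Doing the same to "LEgyxLSYmYD": "YXlsyMydleG".
(Check on "vjAVElIn": → "VElInvjA" → "veLiNVJa" ✓)

YXlsyMydleG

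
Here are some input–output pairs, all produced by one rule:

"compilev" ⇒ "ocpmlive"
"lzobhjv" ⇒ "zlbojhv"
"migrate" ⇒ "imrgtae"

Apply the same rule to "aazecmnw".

Each output is the input with this applied: swap each adjacent pair of characters (1↔2, 3↔4, ...).
Doing the same to "aazecmnw": "aaezmcwn".

aaezmcwn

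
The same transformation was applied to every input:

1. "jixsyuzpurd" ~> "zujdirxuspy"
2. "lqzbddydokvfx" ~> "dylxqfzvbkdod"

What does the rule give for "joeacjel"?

Rule — take characters alternately from the front and the back (1st, last, 2nd, 2nd-last, ...), then move the last 2 characters to the front (rotate right by 2).
"joeacjel" → "jloeejac" → "acjloeej".

acjloeej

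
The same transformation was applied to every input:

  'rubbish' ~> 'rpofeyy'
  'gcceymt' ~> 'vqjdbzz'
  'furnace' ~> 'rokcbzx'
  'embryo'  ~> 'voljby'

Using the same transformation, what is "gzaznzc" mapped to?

Each output is the input with this applied: sort the characters into reverse alphabetical order, then shift every letter 3 places backward in the alphabet (wrapping around).
On "gzaznzc": the first step gives "zzzngca", and the second then gives "wwwkdzx".

wwwkdzx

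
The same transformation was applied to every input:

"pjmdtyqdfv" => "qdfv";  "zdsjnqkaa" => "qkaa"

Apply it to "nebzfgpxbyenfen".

The rule is to keep only the last 4 characters.
So "nebzfgpxbyenfen" becomes "nfen".

nfen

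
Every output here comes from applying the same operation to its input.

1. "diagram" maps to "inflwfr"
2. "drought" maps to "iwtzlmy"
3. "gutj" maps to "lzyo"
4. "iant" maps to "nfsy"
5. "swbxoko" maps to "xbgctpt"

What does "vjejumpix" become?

aojozrunc

Each output is the input with this applied: shift every letter 5 places forward in the alphabet (wrapping around).
For "vjejumpix" the result is "aojozrunc".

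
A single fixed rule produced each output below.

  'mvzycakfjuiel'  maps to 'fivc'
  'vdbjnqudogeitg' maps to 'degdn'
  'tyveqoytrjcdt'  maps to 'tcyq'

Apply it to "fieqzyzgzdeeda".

geaiz

What's happening: keep one character in every 3, starting at position 2 (positions 2nd, 5th, 8th, ...), then move the first 2 characters to the end (rotate left by 2).
Applying both steps to "fieqzyzgzdeeda": "izgea", then "geaiz".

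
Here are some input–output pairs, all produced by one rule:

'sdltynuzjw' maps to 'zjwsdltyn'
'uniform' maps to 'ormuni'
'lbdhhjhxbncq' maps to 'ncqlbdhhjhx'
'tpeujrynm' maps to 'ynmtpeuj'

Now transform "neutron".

What's happening: move the last 3 characters to the front (rotate right by 3), then delete the last character.
Applying both steps to "neutron": "ronneut", then "ronneu".

ronneu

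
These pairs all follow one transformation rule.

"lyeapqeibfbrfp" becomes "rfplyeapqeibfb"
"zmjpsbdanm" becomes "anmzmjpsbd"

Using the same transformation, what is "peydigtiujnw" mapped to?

jnwpeydigtiu

The rule is to move the last 3 characters to the front (rotate right by 3).
On "peydigtiujnw" that produces "jnwpeydigtiu".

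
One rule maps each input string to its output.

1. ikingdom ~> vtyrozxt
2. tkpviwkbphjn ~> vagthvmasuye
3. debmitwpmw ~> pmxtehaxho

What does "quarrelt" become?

Rule — shift every letter 11 places forward in the alphabet (wrapping around), then move the first character to the end.
For "quarrelt", step one produces "bflccpwe"; step two turns that into "flccpweb".
(Check on "ikingdom": → "tvtyrozx" → "vtyrozxt" ✓)

flccpweb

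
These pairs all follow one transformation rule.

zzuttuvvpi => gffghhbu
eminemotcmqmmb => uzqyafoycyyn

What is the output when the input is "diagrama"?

msdmym

Rule — shift every letter 12 places forward in the alphabet (wrapping around), then delete the first 2 characters.
"diagrama" → "msdmym".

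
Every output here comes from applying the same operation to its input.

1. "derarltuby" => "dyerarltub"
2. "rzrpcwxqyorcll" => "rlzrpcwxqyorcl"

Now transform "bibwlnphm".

bmibwlnph

What's happening: swap the first and last characters, then move the last character to the front.
"bibwlnphm" → "mibwlnphb" → "bmibwlnph".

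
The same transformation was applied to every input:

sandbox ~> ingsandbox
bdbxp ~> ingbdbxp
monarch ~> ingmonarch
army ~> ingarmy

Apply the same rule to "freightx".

In each case the input is transformed by: prepend "ing".
On "freightx" that produces "ingfreightx".

ingfreightx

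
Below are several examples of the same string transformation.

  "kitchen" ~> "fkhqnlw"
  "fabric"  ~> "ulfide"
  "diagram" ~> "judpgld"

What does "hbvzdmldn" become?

cgpogqkey

Looking at the pairs, the operation is to move the first 3 characters to the end (rotate left by 3), then shift every letter 3 places forward in the alphabet (wrapping around).
"hbvzdmldn" → "zdmldnhbv" → "cgpogqkey".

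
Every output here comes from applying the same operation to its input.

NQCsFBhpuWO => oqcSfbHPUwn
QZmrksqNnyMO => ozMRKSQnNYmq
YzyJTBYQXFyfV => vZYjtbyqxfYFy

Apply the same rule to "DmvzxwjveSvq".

In each case the input is transformed by: swap the first and last characters, then flip the case of every letter.
On "DmvzxwjveSvq": the first step gives "qmvzxwjveSvD", and the second then gives "QMVZXWJVEsVd".

QMVZXWJVEsVd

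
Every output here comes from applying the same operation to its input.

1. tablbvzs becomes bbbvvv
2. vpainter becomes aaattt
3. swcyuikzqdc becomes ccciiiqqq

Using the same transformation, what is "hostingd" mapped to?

The transformation: keep one character in every 3, starting at position 3 (positions 3rd, 6th, 9th, ...), then repeat every character 3 times.
So "hostingd" becomes "sssnnn".

sssnnn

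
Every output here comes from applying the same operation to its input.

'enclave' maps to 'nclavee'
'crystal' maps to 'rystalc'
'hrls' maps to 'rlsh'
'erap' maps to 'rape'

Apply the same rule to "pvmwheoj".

vmwheojp

Looking at the pairs, the operation is to move the first character to the end.
"pvmwheoj" → "vmwheojp".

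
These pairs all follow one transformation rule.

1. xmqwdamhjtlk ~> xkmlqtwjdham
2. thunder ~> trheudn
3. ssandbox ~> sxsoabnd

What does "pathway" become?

pyaatwh

The pattern: take characters alternately from the front and the back (1st, last, 2nd, 2nd-last, ...).
Applying that to "pathway" gives "pyaatwh".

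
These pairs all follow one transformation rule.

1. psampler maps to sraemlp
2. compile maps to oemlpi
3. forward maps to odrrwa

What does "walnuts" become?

asltnu

The transformation: delete the first character, then take characters alternately from the front and the back (1st, last, 2nd, 2nd-last, ...).
Working it through for "walnuts": intermediate "alnuts", final "asltnu".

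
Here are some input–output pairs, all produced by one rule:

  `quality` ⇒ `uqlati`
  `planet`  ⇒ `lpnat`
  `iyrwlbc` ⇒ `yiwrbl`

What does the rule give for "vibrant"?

ivrbna

Each output is the input with this applied: swap each adjacent pair of characters (1↔2, 3↔4, ...), then delete the last character.
On "vibrant": the first step gives "ivrbnat", and the second then gives "ivrbna".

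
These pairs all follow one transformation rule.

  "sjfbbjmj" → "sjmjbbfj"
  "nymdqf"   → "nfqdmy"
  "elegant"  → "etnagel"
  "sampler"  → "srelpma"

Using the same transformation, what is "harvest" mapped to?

htsevra

In each case the input is transformed by: move the first character to the end, then reverse the string.
Working it through for "harvest": intermediate "arvesth", final "htsevra".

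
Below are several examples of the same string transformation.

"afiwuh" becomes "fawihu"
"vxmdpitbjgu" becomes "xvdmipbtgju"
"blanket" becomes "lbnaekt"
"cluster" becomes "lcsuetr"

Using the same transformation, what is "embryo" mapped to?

Looking at the pairs, the operation is to swap each adjacent pair of characters (1↔2, 3↔4, ...).
"embryo" → "merboy".

merboy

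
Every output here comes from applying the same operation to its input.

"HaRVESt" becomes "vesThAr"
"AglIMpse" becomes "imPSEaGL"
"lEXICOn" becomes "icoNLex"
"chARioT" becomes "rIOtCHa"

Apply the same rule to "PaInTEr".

NteRpAi

The transformation: flip the case of every letter, then move the first 3 characters to the end (rotate left by 3).
On "PaInTEr": the first step gives "pAiNteR", and the second then gives "NteRpAi".
(Check on "HaRVESt": → "hArvesT" → "vesThAr" ✓)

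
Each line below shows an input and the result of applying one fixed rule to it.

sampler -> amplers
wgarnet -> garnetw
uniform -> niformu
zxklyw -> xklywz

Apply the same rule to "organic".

rganico

The pattern: move the first character to the end.
"organic" → "rganico".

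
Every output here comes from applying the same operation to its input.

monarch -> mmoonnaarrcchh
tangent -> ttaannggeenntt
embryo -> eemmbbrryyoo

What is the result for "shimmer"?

In each case the input is transformed by: double every character.
"shimmer" → "sshhiimmmmeerr".

sshhiimmmmeerr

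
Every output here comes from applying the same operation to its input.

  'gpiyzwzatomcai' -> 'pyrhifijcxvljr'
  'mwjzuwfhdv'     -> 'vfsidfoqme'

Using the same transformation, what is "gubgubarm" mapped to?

The pattern: shift every letter 9 places forward in the alphabet (wrapping around).
"gubgubarm" → "pdkpdkjav".

pdkpdkjav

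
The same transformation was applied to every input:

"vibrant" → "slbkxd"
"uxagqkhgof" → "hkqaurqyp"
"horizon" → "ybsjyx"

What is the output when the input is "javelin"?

kfovsx

Rule — delete the first character, then shift every letter 10 places forward in the alphabet (wrapping around).
For "javelin", step one produces "avelin"; step two turns that into "kfovsx".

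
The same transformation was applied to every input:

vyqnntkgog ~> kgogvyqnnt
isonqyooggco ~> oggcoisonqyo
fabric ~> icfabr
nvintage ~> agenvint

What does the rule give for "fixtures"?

resfixtu

Each output is the input with this applied: move the first character to the end, then swap the front and back halves of the string.
For "fixtures", step one produces "ixturesf"; step two turns that into "resfixtu".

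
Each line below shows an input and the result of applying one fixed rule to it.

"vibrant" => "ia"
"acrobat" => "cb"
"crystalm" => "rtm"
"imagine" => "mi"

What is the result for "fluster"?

Looking at the pairs, the operation is to keep one character in every 3, starting at position 2 (positions 2nd, 5th, 8th, ...).
So "fluster" becomes "lt".

lt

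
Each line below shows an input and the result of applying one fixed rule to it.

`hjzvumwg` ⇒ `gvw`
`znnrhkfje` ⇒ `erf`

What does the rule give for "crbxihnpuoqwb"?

bxnoc

Looking at the pairs, the operation is to swap the first and last characters, then keep one character in every 3, starting at position 1 (positions 1st, 4th, 7th, ...).
Applying both steps to "crbxihnpuoqwb": "brbxihnpuoqwc", then "bxnoc".
(Check on "znnrhkfje": → "ennrhkfjz" → "erf" ✓)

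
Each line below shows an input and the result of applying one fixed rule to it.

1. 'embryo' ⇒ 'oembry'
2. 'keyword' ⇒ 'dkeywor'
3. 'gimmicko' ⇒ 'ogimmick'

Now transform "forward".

The rule is to move the last character to the front.
So "forward" becomes "dforwar".

dforwar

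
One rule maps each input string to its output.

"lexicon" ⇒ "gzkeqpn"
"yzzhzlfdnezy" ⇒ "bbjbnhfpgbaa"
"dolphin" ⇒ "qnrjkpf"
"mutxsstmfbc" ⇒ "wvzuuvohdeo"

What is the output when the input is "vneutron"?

Rule — shift every letter 2 places forward in the alphabet (wrapping around), then move the first character to the end.
Starting from "vneutron": after the first operation, "xpgwvtqp"; after the second, "pgwvtqpx".

pgwvtqpx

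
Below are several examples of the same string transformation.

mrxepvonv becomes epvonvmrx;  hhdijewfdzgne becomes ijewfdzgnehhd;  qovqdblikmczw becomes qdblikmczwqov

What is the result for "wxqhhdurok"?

Looking at the pairs, the operation is to move the first 3 characters to the end (rotate left by 3).
So "wxqhhdurok" becomes "hhdurokwxq".

hhdurokwxq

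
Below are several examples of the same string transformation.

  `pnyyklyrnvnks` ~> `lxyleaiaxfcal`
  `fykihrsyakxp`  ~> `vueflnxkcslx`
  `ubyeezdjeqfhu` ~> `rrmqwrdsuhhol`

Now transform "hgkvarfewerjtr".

inesrjrewgeutx

Looking at the pairs, the operation is to move the first 3 characters to the end (rotate left by 3), then shift every letter 13 places forward in the alphabet (wrapping around) — i.e. ROT13.
For "hgkvarfewerjtr" the result is "inesrjrewgeutx".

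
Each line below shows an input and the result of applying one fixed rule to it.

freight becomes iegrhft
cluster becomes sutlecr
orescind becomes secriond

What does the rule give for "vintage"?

tnaigve

Rule — move the first 3 characters to the end (rotate left by 3), then take characters alternately from the front and the back (1st, last, 2nd, 2nd-last, ...).
For "vintage" the result is "tnaigve".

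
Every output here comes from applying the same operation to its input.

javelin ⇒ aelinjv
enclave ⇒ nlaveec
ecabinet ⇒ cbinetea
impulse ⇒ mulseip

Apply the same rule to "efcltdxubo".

Rule — move the first 2 characters to the end (rotate left by 2), then swap the first and last characters.
On "efcltdxubo": the first step gives "cltdxuboef", and the second then gives "fltdxuboec".

fltdxuboec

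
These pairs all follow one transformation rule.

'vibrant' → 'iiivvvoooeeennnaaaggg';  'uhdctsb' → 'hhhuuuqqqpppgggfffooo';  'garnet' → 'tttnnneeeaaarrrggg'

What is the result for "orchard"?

In each case the input is transformed by: shift every letter 13 places forward in the alphabet (wrapping around) — i.e. ROT13, then repeat every character 3 times.
"orchard" → "bepuneq" → "bbbeeepppuuunnneeeqqq".

bbbeeepppuuunnneeeqqq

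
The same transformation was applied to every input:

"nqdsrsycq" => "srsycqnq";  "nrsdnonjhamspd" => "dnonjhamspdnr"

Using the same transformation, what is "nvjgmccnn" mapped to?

gmccnnnv

The rule is to move the first 3 characters to the end (rotate left by 3), then delete the last character.
Applying both steps to "nvjgmccnn": "gmccnnnvj", then "gmccnnnv".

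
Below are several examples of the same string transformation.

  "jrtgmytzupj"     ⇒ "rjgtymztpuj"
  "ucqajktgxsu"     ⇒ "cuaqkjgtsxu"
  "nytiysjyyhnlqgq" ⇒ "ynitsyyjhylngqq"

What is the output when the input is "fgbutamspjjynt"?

gfubatsmjpyjtn

The pattern: swap each adjacent pair of characters (1↔2, 3↔4, ...).
Applying that to "fgbutamspjjynt" gives "gfubatsmjpyjtn".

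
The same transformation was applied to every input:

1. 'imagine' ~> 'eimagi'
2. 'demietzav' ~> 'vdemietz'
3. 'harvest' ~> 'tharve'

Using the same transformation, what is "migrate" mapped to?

emigra

What's happening: move the last 2 characters to the front (rotate right by 2), then delete the first character.
Starting from "migrate": after the first operation, "temigra"; after the second, "emigra".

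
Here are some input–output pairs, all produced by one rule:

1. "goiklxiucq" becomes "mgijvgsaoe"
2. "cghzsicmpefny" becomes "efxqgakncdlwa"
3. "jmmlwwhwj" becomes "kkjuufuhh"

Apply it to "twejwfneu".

uchudlcsr

The rule is to move the first character to the end, then shift every letter 2 places backward in the alphabet (wrapping around).
"twejwfneu" → "wejwfneut" → "uchudlcsr".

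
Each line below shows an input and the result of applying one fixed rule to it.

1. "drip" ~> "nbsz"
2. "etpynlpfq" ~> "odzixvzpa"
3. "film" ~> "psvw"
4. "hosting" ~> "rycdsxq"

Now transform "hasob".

rkcyl

What's happening: shift every letter 10 places forward in the alphabet (wrapping around).
Doing the same to "hasob": "rkcyl".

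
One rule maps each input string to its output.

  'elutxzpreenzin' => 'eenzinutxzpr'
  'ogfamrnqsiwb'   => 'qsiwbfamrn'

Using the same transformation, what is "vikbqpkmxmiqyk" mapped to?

The transformation: delete the first 2 characters, then swap the front and back halves of the string.
For "vikbqpkmxmiqyk", step one produces "kbqpkmxmiqyk"; step two turns that into "xmiqykkbqpkm".

xmiqykkbqpkm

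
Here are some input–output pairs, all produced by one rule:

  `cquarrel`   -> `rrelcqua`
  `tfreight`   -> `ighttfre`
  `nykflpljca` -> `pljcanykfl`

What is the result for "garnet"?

Rule — swap the front and back halves of the string.
So "garnet" becomes "netgar".

netgar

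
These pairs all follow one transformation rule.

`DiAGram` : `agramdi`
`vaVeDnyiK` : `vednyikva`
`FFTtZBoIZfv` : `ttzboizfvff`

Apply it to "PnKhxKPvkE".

khxkpvkepn

Rule — move the first 2 characters to the end (rotate left by 2), then convert every letter to lowercase.
On "PnKhxKPvkE": the first step gives "KhxKPvkEPn", and the second then gives "khxkpvkepn".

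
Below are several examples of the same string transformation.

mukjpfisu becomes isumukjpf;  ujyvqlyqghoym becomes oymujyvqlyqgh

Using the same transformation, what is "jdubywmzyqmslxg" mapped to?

Looking at the pairs, the operation is to move the last 3 characters to the front (rotate right by 3).
For "jdubywmzyqmslxg" the result is "lxgjdubywmzyqms".

lxgjdubywmzyqms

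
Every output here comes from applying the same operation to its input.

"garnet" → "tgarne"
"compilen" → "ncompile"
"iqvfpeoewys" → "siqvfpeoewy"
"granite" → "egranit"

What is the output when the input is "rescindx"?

What's happening: move the last character to the front.
So "rescindx" becomes "xrescind".

xrescind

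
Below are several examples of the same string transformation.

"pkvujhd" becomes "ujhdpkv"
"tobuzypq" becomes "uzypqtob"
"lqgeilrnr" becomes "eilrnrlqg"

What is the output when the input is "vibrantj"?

Rule — move the first 3 characters to the end (rotate left by 3).
Doing the same to "vibrantj": "rantjvib".

rantjvib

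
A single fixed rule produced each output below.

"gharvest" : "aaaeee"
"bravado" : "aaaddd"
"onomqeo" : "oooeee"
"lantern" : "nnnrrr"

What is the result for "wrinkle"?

Each output is the input with this applied: keep one character in every 3, starting at position 3 (positions 3rd, 6th, 9th, ...), then repeat every character 3 times.
For "wrinkle", step one produces "il"; step two turns that into "iiilll".

iiilll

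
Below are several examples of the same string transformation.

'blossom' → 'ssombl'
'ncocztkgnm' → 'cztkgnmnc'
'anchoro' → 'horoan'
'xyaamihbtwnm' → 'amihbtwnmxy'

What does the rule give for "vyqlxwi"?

lxwivy

Looking at the pairs, the operation is to move the first 3 characters to the end (rotate left by 3), then delete the last character.
Working it through for "vyqlxwi": intermediate "lxwivyq", final "lxwivy".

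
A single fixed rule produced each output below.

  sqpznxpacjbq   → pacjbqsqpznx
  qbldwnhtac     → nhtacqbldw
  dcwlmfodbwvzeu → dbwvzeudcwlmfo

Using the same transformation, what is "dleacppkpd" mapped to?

The rule is to swap the front and back halves of the string.
Applying that to "dleacppkpd" gives "ppkpddleac".

ppkpddleac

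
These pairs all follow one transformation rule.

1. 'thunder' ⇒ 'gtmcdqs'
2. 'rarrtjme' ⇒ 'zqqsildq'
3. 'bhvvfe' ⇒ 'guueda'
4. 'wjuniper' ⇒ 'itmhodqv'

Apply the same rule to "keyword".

dxvnqcj

The rule is to shift every letter 1 place backward in the alphabet (wrapping around), then move the first character to the end.
"keyword" → "jdxvnqc" → "dxvnqcj".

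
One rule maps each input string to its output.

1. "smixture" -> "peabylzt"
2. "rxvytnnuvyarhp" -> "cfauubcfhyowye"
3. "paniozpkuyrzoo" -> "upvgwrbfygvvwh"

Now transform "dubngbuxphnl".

iunibewouskb

In each case the input is transformed by: shift every letter 7 places forward in the alphabet (wrapping around), then move the first 2 characters to the end (rotate left by 2).
"dubngbuxphnl" → "kbiunibewous" → "iunibewouskb".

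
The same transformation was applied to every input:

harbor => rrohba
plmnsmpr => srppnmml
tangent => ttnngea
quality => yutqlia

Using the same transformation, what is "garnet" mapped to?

trngea

The rule is to sort the characters into reverse alphabetical order.
So "garnet" becomes "trngea".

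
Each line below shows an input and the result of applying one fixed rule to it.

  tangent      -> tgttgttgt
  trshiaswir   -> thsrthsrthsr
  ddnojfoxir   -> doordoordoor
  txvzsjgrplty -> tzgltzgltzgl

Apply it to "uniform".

Rule — keep one character in every 3, starting at position 1 (positions 1st, 4th, 7th, ...), then write the whole string 3 times in a row.
Starting from "uniform": after the first operation, "ufm"; after the second, "ufmufmufm".

ufmufmufm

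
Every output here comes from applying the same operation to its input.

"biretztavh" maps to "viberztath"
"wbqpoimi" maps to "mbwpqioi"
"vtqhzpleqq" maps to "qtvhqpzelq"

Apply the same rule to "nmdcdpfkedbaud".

umncdpdkfdeabd

Looking at the pairs, the operation is to swap each adjacent pair of characters (1↔2, 3↔4, ...), then move the last character to the front.
On "nmdcdpfkedbaud": the first step gives "mncdpdkfdeabdu", and the second then gives "umncdpdkfdeabd".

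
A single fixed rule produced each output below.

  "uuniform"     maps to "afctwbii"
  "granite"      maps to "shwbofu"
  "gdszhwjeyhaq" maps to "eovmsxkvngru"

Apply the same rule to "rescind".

rbwqgsf

In each case the input is transformed by: reverse the string, then shift every letter 12 places backward in the alphabet (wrapping around).
"rescind" → "dnicser" → "rbwqgsf".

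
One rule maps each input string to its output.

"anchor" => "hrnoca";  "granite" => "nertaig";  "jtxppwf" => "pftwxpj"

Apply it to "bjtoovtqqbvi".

Looking at the pairs, the operation is to take characters alternately from the front and the back (1st, last, 2nd, 2nd-last, ...), then swap the first and last characters.
For "bjtoovtqqbvi", step one produces "bijvtboqoqvt"; step two turns that into "tijvtboqoqvb".

tijvtboqoqvb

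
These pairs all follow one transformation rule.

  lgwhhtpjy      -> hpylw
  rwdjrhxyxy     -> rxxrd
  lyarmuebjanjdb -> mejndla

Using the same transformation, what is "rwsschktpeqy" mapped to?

Each output is the input with this applied: keep every other character starting from the first (positions 1st, 3rd, 5th, ...), then move the first 2 characters to the end (rotate left by 2).
For "rwsschktpeqy", step one produces "rsckpq"; step two turns that into "ckpqrs".

ckpqrs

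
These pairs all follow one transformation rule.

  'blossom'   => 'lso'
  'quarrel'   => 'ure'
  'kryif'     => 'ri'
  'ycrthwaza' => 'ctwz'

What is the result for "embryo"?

mro

Rule — keep every other character starting from the second (positions 2nd, 4th, 6th, ...).
Applying that to "embryo" gives "mro".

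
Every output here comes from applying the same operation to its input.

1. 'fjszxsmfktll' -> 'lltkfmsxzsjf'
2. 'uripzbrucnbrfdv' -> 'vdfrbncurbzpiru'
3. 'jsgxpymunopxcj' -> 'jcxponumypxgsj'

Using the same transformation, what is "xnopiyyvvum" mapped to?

muvvyyiponx

In each case the input is transformed by: reverse the string.
On "xnopiyyvvum" that produces "muvvyyiponx".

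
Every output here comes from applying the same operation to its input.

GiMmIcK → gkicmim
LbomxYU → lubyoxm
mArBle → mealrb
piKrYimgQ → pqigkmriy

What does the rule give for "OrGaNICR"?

What's happening: take characters alternately from the front and the back (1st, last, 2nd, 2nd-last, ...), then convert every letter to lowercase.
Working it through for "OrGaNICR": intermediate "ORrCGIaN", final "orrcgian".

orrcgian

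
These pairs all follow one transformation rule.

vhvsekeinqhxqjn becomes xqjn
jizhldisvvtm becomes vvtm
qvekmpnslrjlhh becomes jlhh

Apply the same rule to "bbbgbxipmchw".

mchw

Each output is the input with this applied: keep only the last 4 characters.
Doing the same to "bbbgbxipmchw": "mchw".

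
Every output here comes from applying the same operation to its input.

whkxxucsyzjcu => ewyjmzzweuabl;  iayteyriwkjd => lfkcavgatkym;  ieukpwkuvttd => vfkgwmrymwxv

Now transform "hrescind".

The pattern: move the last 2 characters to the front (rotate right by 2), then shift every letter 2 places forward in the alphabet (wrapping around).
Starting from "hrescind": after the first operation, "ndhresci"; after the second, "pfjtguek".

pfjtguek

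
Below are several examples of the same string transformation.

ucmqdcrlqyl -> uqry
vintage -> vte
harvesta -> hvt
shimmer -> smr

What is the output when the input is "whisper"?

Each output is the input with this applied: keep one character in every 3, starting at position 1 (positions 1st, 4th, 7th, ...).
Doing the same to "whisper": "wsr".

wsr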